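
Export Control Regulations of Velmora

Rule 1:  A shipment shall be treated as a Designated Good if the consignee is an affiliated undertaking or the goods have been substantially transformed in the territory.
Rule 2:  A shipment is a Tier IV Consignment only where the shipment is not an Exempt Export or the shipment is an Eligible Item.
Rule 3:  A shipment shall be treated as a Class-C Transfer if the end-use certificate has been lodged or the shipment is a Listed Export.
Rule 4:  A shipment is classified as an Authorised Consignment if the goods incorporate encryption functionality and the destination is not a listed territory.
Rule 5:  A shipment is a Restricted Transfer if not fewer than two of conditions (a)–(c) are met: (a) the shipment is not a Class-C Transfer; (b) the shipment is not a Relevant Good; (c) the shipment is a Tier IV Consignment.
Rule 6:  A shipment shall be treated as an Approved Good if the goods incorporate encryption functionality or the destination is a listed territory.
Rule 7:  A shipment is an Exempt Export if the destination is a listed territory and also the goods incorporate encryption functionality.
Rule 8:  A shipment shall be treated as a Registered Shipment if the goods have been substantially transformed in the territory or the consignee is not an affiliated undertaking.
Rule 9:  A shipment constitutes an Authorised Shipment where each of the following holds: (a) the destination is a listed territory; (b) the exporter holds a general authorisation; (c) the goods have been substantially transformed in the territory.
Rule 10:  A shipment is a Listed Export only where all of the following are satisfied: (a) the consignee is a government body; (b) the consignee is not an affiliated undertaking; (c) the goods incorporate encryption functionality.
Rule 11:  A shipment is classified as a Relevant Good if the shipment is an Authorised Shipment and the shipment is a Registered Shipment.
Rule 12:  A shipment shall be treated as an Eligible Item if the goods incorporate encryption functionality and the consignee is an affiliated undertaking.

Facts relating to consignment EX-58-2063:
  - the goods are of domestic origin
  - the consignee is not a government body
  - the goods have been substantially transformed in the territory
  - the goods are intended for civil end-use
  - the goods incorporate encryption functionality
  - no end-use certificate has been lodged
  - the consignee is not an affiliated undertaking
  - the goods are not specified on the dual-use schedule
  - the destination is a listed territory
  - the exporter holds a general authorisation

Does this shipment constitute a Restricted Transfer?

No

Under rule 10: the consignee is a government body? no; and the consignee is not an affiliated undertaking? yes; and the goods incorporate encryption functionality? yes. So the shipment is not a Listed Export.
Under rule 3: the end-use certificate has been lodged? no; or Listed Export (rule 10)? no. So the shipment is not a Class-C Transfer.
Under rule 9: the destination is a listed territory? yes; and the exporter holds a general authorisation? yes; and the goods have been substantially transformed in the territory? yes. So the shipment is an Authorised Shipment.
Under rule 8: the goods have been substantially transformed in the territory? yes; or the consignee is not an affiliated undertaking? yes. So the shipment is a Registered Shipment.
Under rule 11: Authorised Shipment (rule 9)? yes; and Registered Shipment (rule 8)? yes. So the shipment is a Relevant Good.
Under rule 7: the destination is a listed territory? yes; and the goods incorporate encryption functionality? yes. So the shipment is an Exempt Export.
Under rule 12: the goods incorporate encryption functionality? yes; and the consignee is an affiliated undertaking? no. So the shipment is not an Eligible Item.
Under rule 2: not an Exempt Export (rule 7)? no; or Eligible Item (rule 12)? no. So the shipment is not a Tier IV Consignment.
Under rule 5: not a Class-C Transfer (rule 3)? yes; not a Relevant Good (rule 11)? no; Tier IV Consignment (rule 2)? no — 1 of 3 hold (need ≥2) → not satisfied.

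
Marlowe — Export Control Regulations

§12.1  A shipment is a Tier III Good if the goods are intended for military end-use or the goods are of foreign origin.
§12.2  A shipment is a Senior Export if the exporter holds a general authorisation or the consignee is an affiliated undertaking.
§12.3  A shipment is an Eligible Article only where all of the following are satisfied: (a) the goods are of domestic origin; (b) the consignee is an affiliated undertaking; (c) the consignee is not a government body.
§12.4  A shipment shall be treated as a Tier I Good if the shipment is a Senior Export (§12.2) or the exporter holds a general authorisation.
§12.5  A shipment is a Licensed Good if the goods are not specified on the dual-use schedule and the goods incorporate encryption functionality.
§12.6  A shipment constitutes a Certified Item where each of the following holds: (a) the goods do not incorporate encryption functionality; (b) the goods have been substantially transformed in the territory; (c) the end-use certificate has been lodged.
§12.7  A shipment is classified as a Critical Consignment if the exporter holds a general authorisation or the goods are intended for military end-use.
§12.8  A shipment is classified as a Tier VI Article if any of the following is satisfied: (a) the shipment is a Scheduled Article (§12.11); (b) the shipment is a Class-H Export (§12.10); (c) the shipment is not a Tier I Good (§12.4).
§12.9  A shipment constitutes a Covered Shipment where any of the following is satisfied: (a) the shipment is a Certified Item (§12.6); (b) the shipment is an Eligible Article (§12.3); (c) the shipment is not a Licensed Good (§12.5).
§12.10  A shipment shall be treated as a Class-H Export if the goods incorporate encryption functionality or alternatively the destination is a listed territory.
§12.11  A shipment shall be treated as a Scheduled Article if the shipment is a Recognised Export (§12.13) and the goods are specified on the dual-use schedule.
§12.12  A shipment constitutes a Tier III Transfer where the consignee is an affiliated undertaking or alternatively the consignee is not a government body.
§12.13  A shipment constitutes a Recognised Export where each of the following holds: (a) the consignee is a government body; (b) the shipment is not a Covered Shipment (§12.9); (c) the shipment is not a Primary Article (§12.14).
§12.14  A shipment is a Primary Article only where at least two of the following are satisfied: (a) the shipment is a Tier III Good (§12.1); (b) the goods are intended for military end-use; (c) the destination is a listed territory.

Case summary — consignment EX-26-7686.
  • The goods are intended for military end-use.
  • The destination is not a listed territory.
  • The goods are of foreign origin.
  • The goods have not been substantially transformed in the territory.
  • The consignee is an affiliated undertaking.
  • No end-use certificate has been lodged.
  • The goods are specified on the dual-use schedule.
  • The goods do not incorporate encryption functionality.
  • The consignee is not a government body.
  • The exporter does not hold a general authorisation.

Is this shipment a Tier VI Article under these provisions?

§12.6 — Certified Item: [the goods do not incorporate encryption functionality? yes] AND [the goods have been substantially transformed in the territory? no] AND [the end-use certificate has been lodged? no] → not satisfied.
§12.3 — Eligible Article: [the goods are of domestic origin? no] AND [the consignee is an affiliated undertaking? yes] AND [the consignee is not a government body? yes] → not satisfied.
§12.5 — Licensed Good: [the goods are not specified on the dual-use schedule? no] AND [the goods incorporate encryption functionality? no] → not satisfied.
§12.9 — Covered Shipment: [Certified Item (§12.6)? no] OR [Eligible Article (§12.3)? no] OR [not a Licensed Good (§12.5)? yes] → satisfied.
§12.1 — Tier III Good: [the goods are intended for military end-use? yes] OR [the goods are of foreign origin? yes] → satisfied.
§12.14 — Primary Article: Tier III Good (§12.1)? yes; the goods are intended for military end-use? yes; the destination is a listed territory? no — 2 of 3 hold (need ≥2) → satisfied.
§12.13 — Recognised Export: [the consignee is a government body? no] AND [not a Covered Shipment (§12.9)? no] AND [not a Primary Article (§12.14)? no] → not satisfied.
§12.11 — Scheduled Article: [Recognised Export (§12.13)? no] AND [the goods are specified on the dual-use schedule? yes] → not satisfied.
§12.10 — Class-H Export: [the goods incorporate encryption functionality? no] OR [the destination is a listed territory? no] → not satisfied.
§12.2 — Senior Export: [the exporter holds a general authorisation? no] OR [the consignee is an affiliated undertaking? yes] → satisfied.
§12.4 — Tier I Good: [Senior Export (§12.2)? yes] OR [the exporter holds a general authorisation? no] → satisfied.
§12.8 — Tier VI Article: [Scheduled Article (§12.11)? no] OR [Class-H Export (§12.10)? no] OR [not a Tier I Good (§12.4)? no] → not satisfied.

No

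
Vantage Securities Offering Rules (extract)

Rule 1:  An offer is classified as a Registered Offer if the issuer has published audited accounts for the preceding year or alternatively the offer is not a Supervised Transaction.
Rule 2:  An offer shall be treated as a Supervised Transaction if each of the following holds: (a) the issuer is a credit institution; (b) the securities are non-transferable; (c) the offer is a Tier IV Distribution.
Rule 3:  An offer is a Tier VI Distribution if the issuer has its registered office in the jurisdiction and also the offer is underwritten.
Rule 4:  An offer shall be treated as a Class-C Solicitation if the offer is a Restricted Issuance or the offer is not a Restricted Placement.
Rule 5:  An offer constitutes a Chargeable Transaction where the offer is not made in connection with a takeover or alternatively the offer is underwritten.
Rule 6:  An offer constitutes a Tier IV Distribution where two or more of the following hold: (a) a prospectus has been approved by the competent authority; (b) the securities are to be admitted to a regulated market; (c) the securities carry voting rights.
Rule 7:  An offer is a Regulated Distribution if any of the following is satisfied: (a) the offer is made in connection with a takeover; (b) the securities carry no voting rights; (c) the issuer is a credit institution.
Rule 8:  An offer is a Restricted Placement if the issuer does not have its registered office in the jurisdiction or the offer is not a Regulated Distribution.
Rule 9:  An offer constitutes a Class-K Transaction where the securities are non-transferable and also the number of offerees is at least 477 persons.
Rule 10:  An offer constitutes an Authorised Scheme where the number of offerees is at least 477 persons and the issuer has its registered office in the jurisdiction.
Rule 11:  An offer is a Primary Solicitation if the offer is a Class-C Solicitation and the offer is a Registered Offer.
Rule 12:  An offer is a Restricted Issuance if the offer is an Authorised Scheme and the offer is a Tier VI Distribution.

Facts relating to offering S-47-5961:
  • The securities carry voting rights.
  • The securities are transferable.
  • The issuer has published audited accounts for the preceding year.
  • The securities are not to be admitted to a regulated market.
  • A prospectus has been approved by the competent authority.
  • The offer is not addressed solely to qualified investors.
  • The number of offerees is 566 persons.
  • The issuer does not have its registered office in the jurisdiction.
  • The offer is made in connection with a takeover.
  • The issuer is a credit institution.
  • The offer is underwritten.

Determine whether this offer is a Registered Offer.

rule 6 — Tier IV Distribution: a prospectus has been approved by the competent authority? yes; the securities are to be admitted to a regulated market? no; the securities carry voting rights? yes — 2 of 3 hold (need ≥2) → satisfied.
rule 2 — Supervised Transaction: [the issuer is a credit institution? yes] AND [the securities are non-transferable? no] AND [Tier IV Distribution (rule 6)? yes] → not satisfied.
rule 1 — Registered Offer: [the issuer has published audited accounts for the preceding year? yes] OR [not a Supervised Transaction (rule 2)? yes] → satisfied.

Yes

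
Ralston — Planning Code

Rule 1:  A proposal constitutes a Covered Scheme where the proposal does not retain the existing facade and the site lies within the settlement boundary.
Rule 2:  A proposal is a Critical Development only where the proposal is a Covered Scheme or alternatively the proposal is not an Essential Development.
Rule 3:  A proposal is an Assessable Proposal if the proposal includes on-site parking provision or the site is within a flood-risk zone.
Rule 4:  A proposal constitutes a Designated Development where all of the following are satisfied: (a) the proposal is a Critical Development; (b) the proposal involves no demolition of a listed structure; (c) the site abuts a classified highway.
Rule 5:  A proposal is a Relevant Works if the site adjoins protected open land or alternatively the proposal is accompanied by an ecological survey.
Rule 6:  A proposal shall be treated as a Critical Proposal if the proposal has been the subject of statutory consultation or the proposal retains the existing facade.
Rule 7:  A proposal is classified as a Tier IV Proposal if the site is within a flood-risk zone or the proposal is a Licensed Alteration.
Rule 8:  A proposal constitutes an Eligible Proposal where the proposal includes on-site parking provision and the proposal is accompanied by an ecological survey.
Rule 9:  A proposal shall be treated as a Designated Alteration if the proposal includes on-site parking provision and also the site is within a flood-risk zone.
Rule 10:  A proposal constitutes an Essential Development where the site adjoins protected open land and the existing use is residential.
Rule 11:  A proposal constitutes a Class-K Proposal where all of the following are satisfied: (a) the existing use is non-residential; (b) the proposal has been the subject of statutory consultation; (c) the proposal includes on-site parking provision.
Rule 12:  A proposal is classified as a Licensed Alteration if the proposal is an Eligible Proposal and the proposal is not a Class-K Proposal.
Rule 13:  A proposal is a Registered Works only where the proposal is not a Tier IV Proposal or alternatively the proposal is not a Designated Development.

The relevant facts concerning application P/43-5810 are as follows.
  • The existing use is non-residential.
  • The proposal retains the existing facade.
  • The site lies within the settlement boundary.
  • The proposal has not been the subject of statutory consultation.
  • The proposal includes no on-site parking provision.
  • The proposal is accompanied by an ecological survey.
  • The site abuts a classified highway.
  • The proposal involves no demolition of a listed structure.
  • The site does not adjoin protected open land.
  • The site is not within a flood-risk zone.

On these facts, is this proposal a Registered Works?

rule 8 — Eligible Proposal: [the proposal includes on-site parking provision? no] AND [the proposal is accompanied by an ecological survey? yes] → not satisfied.
rule 11 — Class-K Proposal: [the existing use is non-residential? yes] AND [the proposal has been the subject of statutory consultation? no] AND [the proposal includes on-site parking provision? no] → not satisfied.
rule 12 — Licensed Alteration: [Eligible Proposal (rule 8)? no] AND [not a Class-K Proposal (rule 11)? yes] → not satisfied.
rule 7 — Tier IV Proposal: [the site is within a flood-risk zone? no] OR [Licensed Alteration (rule 12)? no] → not satisfied.
rule 1 — Covered Scheme: [the proposal does not retain the existing facade? no] AND [the site lies within the settlement boundary? yes] → not satisfied.
rule 10 — Essential Development: [the site adjoins protected open land? no] AND [the existing use is residential? no] → not satisfied.
rule 2 — Critical Development: [Covered Scheme (rule 1)? no] OR [not an Essential Development (rule 10)? yes] → satisfied.
rule 4 — Designated Development: [Critical Development (rule 2)? yes] AND [the proposal involves no demolition of a listed structure? yes] AND [the site abuts a classified highway? yes] → satisfied.
rule 13 — Registered Works: [not a Tier IV Proposal (rule 7)? yes] OR [not a Designated Development (rule 4)? no] → satisfied.

Yes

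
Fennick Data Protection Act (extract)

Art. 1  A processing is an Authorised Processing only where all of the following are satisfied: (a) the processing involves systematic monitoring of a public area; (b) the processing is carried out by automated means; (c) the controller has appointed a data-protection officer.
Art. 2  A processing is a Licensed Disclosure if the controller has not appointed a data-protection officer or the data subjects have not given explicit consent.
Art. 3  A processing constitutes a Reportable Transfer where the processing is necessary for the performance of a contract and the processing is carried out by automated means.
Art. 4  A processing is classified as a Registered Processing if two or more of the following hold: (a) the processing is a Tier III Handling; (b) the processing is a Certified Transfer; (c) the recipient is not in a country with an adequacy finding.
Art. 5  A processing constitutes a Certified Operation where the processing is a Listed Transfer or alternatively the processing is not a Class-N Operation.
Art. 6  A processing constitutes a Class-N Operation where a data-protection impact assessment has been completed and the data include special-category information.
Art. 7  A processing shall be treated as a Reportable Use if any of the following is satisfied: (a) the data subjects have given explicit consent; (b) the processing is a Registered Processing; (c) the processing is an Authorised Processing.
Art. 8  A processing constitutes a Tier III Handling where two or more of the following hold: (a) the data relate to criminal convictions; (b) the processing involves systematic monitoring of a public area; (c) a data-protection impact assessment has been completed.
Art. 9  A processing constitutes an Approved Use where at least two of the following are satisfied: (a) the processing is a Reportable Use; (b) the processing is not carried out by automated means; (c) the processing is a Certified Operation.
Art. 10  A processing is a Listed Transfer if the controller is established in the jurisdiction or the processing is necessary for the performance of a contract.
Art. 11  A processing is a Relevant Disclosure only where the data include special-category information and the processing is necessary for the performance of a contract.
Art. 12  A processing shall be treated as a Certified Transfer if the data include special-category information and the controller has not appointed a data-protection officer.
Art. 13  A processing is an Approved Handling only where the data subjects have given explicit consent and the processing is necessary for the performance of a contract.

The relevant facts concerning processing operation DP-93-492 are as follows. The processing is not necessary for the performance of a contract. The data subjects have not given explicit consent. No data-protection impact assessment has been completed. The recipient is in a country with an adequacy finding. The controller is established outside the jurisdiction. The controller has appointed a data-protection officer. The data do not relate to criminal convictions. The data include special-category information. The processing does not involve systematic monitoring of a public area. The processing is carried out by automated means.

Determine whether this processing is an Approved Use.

article 8 — Tier III Handling: the data relate to criminal convictions? no; the processing involves systematic monitoring of a public area? no; a data-protection impact assessment has been completed? no — 0 of 3 hold (need ≥2) → not satisfied.
article 12 — Certified Transfer: [the data include special-category information? yes] AND [the controller has not appointed a data-protection officer? no] → not satisfied.
article 4 — Registered Processing: Tier III Handling (article 8)? no; Certified Transfer (article 12)? no; the recipient is not in a country with an adequacy finding? no — 0 of 3 hold (need ≥2) → not satisfied.
article 1 — Authorised Processing: [the processing involves systematic monitoring of a public area? no] AND [the processing is carried out by automated means? yes] AND [the controller has appointed a data-protection officer? yes] → not satisfied.
article 7 — Reportable Use: [the data subjects have given explicit consent? no] OR [Registered Processing (article 4)? no] OR [Authorised Processing (article 1)? no] → not satisfied.
article 10 — Listed Transfer: [the controller is established in the jurisdiction? no] OR [the processing is necessary for the performance of a contract? no] → not satisfied.
article 6 — Class-N Operation: [a data-protection impact assessment has been completed? no] AND [the data include special-category information? yes] → not satisfied.
article 5 — Certified Operation: [Listed Transfer (article 10)? no] OR [not a Class-N Operation (article 6)? yes] → satisfied.
article 9 — Approved Use: Reportable Use (article 7)? no; the processing is not carried out by automated means? no; Certified Operation (article 5)? yes — 1 of 3 hold (need ≥2) → not satisfied.

No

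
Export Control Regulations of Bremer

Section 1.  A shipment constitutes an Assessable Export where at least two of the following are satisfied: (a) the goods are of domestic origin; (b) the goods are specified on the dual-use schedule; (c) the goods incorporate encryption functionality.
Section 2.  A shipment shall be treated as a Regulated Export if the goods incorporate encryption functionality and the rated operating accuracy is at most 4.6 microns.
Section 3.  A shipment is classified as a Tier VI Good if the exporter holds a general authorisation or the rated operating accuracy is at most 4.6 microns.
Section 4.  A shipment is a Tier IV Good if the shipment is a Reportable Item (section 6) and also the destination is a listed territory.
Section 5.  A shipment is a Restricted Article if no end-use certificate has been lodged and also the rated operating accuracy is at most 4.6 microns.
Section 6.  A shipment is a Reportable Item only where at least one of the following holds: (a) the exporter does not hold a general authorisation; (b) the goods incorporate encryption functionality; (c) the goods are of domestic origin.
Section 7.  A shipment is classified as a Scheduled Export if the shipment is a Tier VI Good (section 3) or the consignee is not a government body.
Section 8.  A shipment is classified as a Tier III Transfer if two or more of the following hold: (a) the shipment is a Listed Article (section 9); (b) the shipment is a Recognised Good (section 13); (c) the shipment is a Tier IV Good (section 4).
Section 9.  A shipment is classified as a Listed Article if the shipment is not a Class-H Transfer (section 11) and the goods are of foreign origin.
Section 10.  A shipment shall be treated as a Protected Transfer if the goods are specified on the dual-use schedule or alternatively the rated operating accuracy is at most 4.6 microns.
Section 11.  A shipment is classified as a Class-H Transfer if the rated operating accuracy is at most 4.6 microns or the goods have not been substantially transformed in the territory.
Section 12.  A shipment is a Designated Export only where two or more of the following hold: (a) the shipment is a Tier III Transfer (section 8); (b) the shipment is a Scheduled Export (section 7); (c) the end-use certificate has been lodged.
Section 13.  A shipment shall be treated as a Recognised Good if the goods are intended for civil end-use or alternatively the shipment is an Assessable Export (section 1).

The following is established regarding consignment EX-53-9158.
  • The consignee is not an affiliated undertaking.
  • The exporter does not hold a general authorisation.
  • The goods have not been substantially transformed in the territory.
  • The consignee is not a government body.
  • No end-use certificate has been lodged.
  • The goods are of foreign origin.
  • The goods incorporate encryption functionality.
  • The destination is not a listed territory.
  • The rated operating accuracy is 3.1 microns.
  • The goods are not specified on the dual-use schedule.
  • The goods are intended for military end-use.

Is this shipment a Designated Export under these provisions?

No

Under section 11: rated operating accuracy: 3.1 microns ≤ 4.6 microns? yes; or the goods have not been substantially transformed in the territory? yes. So the shipment is a Class-H Transfer.
Under section 9: not a Class-H Transfer (section 11)? no; and the goods are of foreign origin? yes. So the shipment is not a Listed Article.
Under section 1: the goods are of domestic origin? no; the goods are specified on the dual-use schedule? no; the goods incorporate encryption functionality? yes — 1 of 3 hold (need ≥2) → not satisfied.
Under section 13: the goods are intended for civil end-use? no; or Assessable Export (section 1)? no. So the shipment is not a Recognised Good.
Under section 6: the exporter does not hold a general authorisation? yes; or the goods incorporate encryption functionality? yes; or the goods are of domestic origin? no. So the shipment is a Reportable Item.
Under section 4: Reportable Item (section 6)? yes; and the destination is a listed territory? no. So the shipment is not a Tier IV Good.
Under section 8: Listed Article (section 9)? no; Recognised Good (section 13)? no; Tier IV Good (section 4)? no — 0 of 3 hold (need ≥2) → not satisfied.
Under section 3: the exporter holds a general authorisation? no; or rated operating accuracy: 3.1 microns ≤ 4.6 microns? yes. So the shipment is a Tier VI Good.
Under section 7: Tier VI Good (section 3)? yes; or the consignee is not a government body? yes. So the shipment is a Scheduled Export.
Under section 12: Tier III Transfer (section 8)? no; Scheduled Export (section 7)? yes; the end-use certificate has been lodged? no — 1 of 3 hold (need ≥2) → not satisfied.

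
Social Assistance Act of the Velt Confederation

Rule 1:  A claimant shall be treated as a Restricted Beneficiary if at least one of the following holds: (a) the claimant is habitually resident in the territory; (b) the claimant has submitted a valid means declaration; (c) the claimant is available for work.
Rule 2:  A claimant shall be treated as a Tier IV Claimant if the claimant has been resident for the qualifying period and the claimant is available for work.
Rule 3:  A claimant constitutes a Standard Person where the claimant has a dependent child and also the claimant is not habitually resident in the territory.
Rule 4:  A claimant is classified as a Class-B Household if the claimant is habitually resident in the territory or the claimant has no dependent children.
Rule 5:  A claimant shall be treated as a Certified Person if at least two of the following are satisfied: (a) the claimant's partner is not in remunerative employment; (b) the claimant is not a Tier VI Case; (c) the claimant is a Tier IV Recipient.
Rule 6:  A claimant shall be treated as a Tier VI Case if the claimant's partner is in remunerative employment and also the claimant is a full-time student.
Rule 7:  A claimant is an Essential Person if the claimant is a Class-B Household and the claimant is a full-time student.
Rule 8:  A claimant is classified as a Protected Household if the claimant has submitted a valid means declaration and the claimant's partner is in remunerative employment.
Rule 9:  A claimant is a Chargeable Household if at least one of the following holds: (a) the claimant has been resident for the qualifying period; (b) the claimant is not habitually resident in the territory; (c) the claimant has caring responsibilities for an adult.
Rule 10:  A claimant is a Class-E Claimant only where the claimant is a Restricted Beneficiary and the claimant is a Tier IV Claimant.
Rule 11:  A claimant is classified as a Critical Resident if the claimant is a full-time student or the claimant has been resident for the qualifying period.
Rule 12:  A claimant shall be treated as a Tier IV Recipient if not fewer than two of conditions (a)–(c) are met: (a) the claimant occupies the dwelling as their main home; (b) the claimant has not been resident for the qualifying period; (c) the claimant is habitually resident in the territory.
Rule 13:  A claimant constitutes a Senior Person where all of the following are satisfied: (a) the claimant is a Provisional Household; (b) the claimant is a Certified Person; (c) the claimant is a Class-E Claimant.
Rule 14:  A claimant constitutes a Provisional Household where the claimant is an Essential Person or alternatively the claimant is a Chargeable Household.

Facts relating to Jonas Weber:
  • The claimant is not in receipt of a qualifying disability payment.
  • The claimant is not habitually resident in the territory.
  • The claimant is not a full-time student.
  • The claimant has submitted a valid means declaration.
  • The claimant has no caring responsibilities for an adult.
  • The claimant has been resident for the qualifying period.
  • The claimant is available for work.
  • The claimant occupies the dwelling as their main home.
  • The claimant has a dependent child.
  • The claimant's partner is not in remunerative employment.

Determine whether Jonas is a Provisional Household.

rule 4 — Class-B Household: [the claimant is habitually resident in the territory? no] OR [the claimant has no dependent children? no] → not satisfied.
rule 7 — Essential Person: [Class-B Household (rule 4)? no] AND [the claimant is a full-time student? no] → not satisfied.
rule 9 — Chargeable Household: [the claimant has been resident for the qualifying period? yes] OR [the claimant is not habitually resident in the territory? yes] OR [the claimant has caring responsibilities for an adult? no] → satisfied.
rule 14 — Provisional Household: [Essential Person (rule 7)? no] OR [Chargeable Household (rule 9)? yes] → satisfied.

Yes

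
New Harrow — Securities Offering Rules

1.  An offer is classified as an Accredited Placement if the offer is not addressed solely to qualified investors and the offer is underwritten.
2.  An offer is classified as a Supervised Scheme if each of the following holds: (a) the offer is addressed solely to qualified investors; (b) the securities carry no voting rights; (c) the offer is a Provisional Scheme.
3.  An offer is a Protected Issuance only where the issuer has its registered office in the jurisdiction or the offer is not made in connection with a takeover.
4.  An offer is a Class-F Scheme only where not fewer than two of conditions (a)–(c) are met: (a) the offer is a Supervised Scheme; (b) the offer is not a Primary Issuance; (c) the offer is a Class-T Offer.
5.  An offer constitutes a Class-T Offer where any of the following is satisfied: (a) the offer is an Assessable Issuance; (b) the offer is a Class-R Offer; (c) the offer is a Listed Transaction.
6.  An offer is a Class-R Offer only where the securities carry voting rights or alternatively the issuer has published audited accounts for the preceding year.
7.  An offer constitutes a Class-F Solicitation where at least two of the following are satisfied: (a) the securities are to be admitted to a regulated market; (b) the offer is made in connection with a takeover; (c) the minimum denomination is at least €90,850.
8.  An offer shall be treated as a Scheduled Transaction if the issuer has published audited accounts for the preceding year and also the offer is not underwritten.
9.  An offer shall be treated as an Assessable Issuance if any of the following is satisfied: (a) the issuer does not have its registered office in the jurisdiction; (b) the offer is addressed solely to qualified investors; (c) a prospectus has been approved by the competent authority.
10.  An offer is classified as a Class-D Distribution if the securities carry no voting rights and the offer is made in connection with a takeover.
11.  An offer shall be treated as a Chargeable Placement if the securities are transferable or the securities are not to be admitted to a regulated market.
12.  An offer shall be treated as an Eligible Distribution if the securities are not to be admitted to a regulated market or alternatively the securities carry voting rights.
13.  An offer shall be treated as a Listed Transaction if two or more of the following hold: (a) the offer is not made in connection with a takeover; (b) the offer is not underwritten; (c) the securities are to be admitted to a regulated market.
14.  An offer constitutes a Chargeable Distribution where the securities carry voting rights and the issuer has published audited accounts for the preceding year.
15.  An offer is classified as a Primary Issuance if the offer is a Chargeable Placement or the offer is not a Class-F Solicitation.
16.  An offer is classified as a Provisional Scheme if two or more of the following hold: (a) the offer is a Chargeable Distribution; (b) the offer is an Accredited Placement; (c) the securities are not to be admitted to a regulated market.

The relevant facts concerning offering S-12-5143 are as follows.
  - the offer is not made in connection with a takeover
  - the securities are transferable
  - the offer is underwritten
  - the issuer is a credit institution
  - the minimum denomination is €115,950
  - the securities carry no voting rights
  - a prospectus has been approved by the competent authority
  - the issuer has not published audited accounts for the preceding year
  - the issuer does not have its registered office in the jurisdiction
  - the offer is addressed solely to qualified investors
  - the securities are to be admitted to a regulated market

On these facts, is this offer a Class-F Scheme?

paragraph 14 — Chargeable Distribution: [the securities carry voting rights? no] AND [the issuer has published audited accounts for the preceding year? no] → not satisfied.
paragraph 1 — Accredited Placement: [the offer is not addressed solely to qualified investors? no] AND [the offer is underwritten? yes] → not satisfied.
paragraph 16 — Provisional Scheme: Chargeable Distribution (paragraph 14)? no; Accredited Placement (paragraph 1)? no; the securities are not to be admitted to a regulated market? no — 0 of 3 hold (need ≥2) → not satisfied.
paragraph 2 — Supervised Scheme: [the offer is addressed solely to qualified investors? yes] AND [the securities carry no voting rights? yes] AND [Provisional Scheme (paragraph 16)? no] → not satisfied.
paragraph 11 — Chargeable Placement: [the securities are transferable? yes] OR [the securities are not to be admitted to a regulated market? no] → satisfied.
paragraph 7 — Class-F Solicitation: the securities are to be admitted to a regulated market? yes; the offer is made in connection with a takeover? no; minimum denomination: €115,950 ≥ €90,850? yes — 2 of 3 hold (need ≥2) → satisfied.
paragraph 15 — Primary Issuance: [Chargeable Placement (paragraph 11)? yes] OR [not a Class-F Solicitation (paragraph 7)? no] → satisfied.
paragraph 9 — Assessable Issuance: [the issuer does not have its registered office in the jurisdiction? yes] OR [the offer is addressed solely to qualified investors? yes] OR [a prospectus has been approved by the competent authority? yes] → satisfied.
paragraph 6 — Class-R Offer: [the securities carry voting rights? no] OR [the issuer has published audited accounts for the preceding year? no] → not satisfied.
paragraph 13 — Listed Transaction: the offer is not made in connection with a takeover? yes; the offer is not underwritten? no; the securities are to be admitted to a regulated market? yes — 2 of 3 hold (need ≥2) → satisfied.
paragraph 5 — Class-T Offer: [Assessable Issuance (paragraph 9)? yes] OR [Class-R Offer (paragraph 6)? no] OR [Listed Transaction (paragraph 13)? yes] → satisfied.
paragraph 4 — Class-F Scheme: Supervised Scheme (paragraph 2)? no; not a Primary Issuance (paragraph 15)? no; Class-T Offer (paragraph 5)? yes — 1 of 3 hold (need ≥2) → not satisfied.

No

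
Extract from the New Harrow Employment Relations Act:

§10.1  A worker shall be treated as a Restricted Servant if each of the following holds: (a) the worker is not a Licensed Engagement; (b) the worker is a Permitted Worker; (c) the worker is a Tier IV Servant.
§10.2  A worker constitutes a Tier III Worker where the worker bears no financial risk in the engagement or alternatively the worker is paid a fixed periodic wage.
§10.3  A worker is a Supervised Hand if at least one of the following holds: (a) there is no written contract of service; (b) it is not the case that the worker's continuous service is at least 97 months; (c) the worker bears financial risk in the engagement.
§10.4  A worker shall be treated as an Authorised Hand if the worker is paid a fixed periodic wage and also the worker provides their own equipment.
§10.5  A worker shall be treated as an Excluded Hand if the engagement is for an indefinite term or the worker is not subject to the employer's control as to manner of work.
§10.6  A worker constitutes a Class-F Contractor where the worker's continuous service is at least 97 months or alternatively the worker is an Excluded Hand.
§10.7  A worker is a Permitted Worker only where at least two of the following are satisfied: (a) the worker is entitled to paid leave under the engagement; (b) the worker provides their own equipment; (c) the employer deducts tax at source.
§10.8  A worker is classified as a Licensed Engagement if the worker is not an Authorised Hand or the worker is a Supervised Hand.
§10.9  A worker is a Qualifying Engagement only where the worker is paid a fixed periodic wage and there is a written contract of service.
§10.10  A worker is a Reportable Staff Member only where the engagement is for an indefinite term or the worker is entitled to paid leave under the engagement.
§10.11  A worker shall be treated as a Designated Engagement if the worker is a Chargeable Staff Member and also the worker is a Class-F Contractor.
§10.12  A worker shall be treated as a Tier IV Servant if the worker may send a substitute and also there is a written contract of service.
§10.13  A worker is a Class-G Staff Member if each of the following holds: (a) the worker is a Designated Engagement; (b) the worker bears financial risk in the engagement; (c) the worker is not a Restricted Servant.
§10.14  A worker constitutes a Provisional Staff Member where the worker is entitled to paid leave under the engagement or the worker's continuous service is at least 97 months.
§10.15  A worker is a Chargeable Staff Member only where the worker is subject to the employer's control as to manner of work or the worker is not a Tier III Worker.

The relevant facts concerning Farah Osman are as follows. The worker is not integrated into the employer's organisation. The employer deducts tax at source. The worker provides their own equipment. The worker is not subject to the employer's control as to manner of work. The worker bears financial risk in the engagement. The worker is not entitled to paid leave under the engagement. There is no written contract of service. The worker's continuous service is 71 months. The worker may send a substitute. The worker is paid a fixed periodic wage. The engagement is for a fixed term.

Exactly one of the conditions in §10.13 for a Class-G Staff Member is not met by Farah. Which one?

Under §10.2: the worker bears no financial risk in the engagement? no; or the worker is paid a fixed periodic wage? yes. So the worker is a Tier III Worker.
Under §10.15: the worker is subject to the employer's control as to manner of work? no; or not a Tier III Worker (§10.2)? no. So the worker is not a Chargeable Staff Member.
Under §10.5: the engagement is for an indefinite term? no; or the worker is not subject to the employer's control as to manner of work? yes. So the worker is an Excluded Hand.
Under §10.6: worker's continuous service: 71 months ≥ 97 months? no; or Excluded Hand (§10.5)? yes. So the worker is a Class-F Contractor.
Under §10.11: Chargeable Staff Member (§10.15)? no; and Class-F Contractor (§10.6)? yes. So the worker is not a Designated Engagement.
Under §10.4: the worker is paid a fixed periodic wage? yes; and the worker provides their own equipment? yes. So the worker is an Authorised Hand.
Under §10.3: there is no written contract of service? yes; or worker's continuous service: 71 months ≥ 97 months? no, so negated condition yes; or the worker bears financial risk in the engagement? yes. So the worker is a Supervised Hand.
Under §10.8: not an Authorised Hand (§10.4)? no; or Supervised Hand (§10.3)? yes. So the worker is a Licensed Engagement.
Under §10.7: the worker is entitled to paid leave under the engagement? no; the worker provides their own equipment? yes; the employer deducts tax at source? yes — 2 of 3 hold (need ≥2) → satisfied.
Under §10.12: the worker may send a substitute? yes; and there is a written contract of service? no. So the worker is not a Tier IV Servant.
Under §10.1: not a Licensed Engagement (§10.8)? no; and Permitted Worker (§10.7)? yes; and Tier IV Servant (§10.12)? no. So the worker is not a Restricted Servant.
Under §10.13: Designated Engagement (§10.11)? no; and the worker bears financial risk in the engagement? yes; and not a Restricted Servant (§10.1)? yes. So the worker is not a Class-G Staff Member.

Designated Engagement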